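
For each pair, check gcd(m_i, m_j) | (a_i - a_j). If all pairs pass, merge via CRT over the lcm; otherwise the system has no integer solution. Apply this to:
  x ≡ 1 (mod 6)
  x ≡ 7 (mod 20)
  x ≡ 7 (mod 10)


Moduli 6, 20, 10 are not pairwise coprime, so CRT works modulo lcm(m_i) when all pairwise compatibility conditions hold.
Pairwise compatibility: gcd(m_i, m_j) must divide a_i - a_j for every pair.
Merge one congruence at a time:
  Start: x ≡ 1 (mod 6).
  Combine with x ≡ 7 (mod 20): gcd(6, 20) = 2; 7 - 1 = 6, which IS divisible by 2, so compatible.
    Write x = 1 + 6·t and substitute into x ≡ 7 (mod 20): 6·t ≡ 7 − 1 = 6 (mod 20).
    Divide the congruence (and modulus) by g = 2: 3·t ≡ 3 (mod 10).
    The inverse of 3 mod 10 is 7 (since 3·7 = 21 = 2·10 + 1), so t ≡ 7·3 = 21 ≡ 1 (mod 10).
    Then x = 1 + 6·1 = 7, valid modulo lcm(6, 20) = 60: x ≡ 7 (mod 60).
  Combine with x ≡ 7 (mod 10): gcd(60, 10) = 10; 7 - 7 = 0, which IS divisible by 10, so compatible.
    Write x = 7 + 60·t and substitute into x ≡ 7 (mod 10): 60·t ≡ 7 − 7 = 0 (mod 10).
    Divide the congruence (and modulus) by g = 10: 6·t ≡ 0 (mod 1).
    Modulo 1 every t works; take t = 0.
    Then x = 7 + 60·0 = 7, valid modulo lcm(60, 10) = 60: x ≡ 7 (mod 60).
Verify: 7 mod 6 = 1, 7 mod 20 = 7, 7 mod 10 = 7.

x ≡ 7 (mod 60).


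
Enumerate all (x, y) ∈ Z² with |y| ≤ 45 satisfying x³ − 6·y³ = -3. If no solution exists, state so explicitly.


The equation is x³ - 6y³ = -3. For fixed y, x³ = 6·y³ − 3, so a solution requires the RHS to be a perfect cube.
Strategy: iterate y from -45 to 45, compute RHS = 6·y³ − 3, and check whether it is a (positive or negative) perfect cube.
Check small values of y:
  y = 0: RHS = -3 is not a perfect cube.
  y = 1: RHS = 3 is not a perfect cube.
  y = -1: RHS = -9 is not a perfect cube.
  y = 2: RHS = 45 is not a perfect cube.
  y = -2: RHS = -51 is not a perfect cube.
  y = 3: RHS = 159 is not a perfect cube.
  y = -3: RHS = -165 is not a perfect cube.
Continuing the search up to |y| = 45 finds no solutions either.
No (x, y) in the scanned range satisfies the equation.

No integer solutions with |y| ≤ 45.


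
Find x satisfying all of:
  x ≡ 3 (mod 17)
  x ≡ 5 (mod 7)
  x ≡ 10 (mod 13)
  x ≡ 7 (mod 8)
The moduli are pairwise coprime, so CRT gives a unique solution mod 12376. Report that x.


Product of moduli M = 17 · 7 · 13 · 8 = 12376.
Merge one congruence at a time:
  Start: x ≡ 3 (mod 17).
  Combine with x ≡ 5 (mod 7); new modulus lcm = 119.
    Write x = 3 + 17·t and substitute into x ≡ 5 (mod 7): 17·t ≡ 5 − 3 = 2 (mod 7).
    Reduce coefficients mod 7: 3·t ≡ 2 (mod 7).
    The inverse of 3 mod 7 is 5 (since 3·5 = 15 = 2·7 + 1), so t ≡ 5·2 = 10 ≡ 3 (mod 7).
    Then x = 3 + 17·3 = 54, valid modulo lcm(17, 7) = 119: x ≡ 54 (mod 119).
  Combine with x ≡ 10 (mod 13); new modulus lcm = 1547.
    Write x = 54 + 119·t and substitute into x ≡ 10 (mod 13): 119·t ≡ 10 − 54 = -44 (mod 13).
    Reduce coefficients mod 13: 2·t ≡ 8 (mod 13).
    The inverse of 2 mod 13 is 7 (since 2·7 = 14 = 1·13 + 1), so t ≡ 7·8 = 56 ≡ 4 (mod 13).
    Then x = 54 + 119·4 = 530, valid modulo lcm(119, 13) = 1547: x ≡ 530 (mod 1547).
  Combine with x ≡ 7 (mod 8); new modulus lcm = 12376.
    Write x = 530 + 1547·t and substitute into x ≡ 7 (mod 8): 1547·t ≡ 7 − 530 = -523 (mod 8).
    Reduce coefficients mod 8: 3·t ≡ 5 (mod 8).
    The inverse of 3 mod 8 is 3 (since 3·3 = 9 = 1·8 + 1), so t ≡ 3·5 = 15 ≡ 7 (mod 8).
    Then x = 530 + 1547·7 = 11359, valid modulo lcm(1547, 8) = 12376: x ≡ 11359 (mod 12376).
Verify against each original: 11359 mod 17 = 3, 11359 mod 7 = 5, 11359 mod 13 = 10, 11359 mod 8 = 7.

x ≡ 11359 (mod 12376).


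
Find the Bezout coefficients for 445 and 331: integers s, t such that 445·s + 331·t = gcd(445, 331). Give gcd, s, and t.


Euclidean algorithm on (445, 331) — divide until remainder is 0:
  445 = 1 · 331 + 114
  331 = 2 · 114 + 103
  114 = 1 · 103 + 11
  103 = 9 · 11 + 4
  11 = 2 · 4 + 3
  4 = 1 · 3 + 1
  3 = 3 · 1 + 0
gcd(445, 331) = 1.
Track Bezout coefficients alongside the remainders: start with r₀ = 445 = a·1 + b·0 (s = 1, t = 0) and r₁ = 331 = a·0 + b·1 (s = 0, t = 1); each new remainder r_{k+1} = r_{k-1} − q_k·r_k inherits s_{k+1} = s_{k-1} − q_k·s_k, t_{k+1} = t_{k-1} − q_k·t_k, so r_k = a·s_k + b·t_k at every step:
  q = 1: r = 114, s = 1 − 1·0 = 1, t = 0 − 1·1 = -1  (check: 445·1 + 331·(-1) = 114)
  q = 2: r = 103, s = 0 − 2·1 = -2, t = 1 − 2·(-1) = 3  (check: 445·(-2) + 331·3 = 103)
  q = 1: r = 11, s = 1 − 1·(-2) = 3, t = -1 − 1·3 = -4  (check: 445·3 + 331·(-4) = 11)
  q = 9: r = 4, s = -2 − 9·3 = -29, t = 3 − 9·(-4) = 39  (check: 445·(-29) + 331·39 = 4)
  q = 2: r = 3, s = 3 − 2·(-29) = 61, t = -4 − 2·39 = -82  (check: 445·61 + 331·(-82) = 3)
  q = 1: r = 1, s = -29 − 1·61 = -90, t = 39 − 1·(-82) = 121  (check: 445·(-90) + 331·121 = 1)
The row with r = 1 (the gcd) gives the Bezout coefficients s = -90, t = 121.
Result: 445 · (-90) + 331 · (121) = 1.

gcd(445, 331) = 1; s = -90, t = 121 (check: 445·(-90) + 331·121 = 1).


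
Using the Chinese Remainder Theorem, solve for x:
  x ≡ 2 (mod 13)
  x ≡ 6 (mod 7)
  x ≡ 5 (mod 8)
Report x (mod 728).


Moduli 13, 7, 8 are pairwise coprime; by CRT there is a unique solution modulo M = 13 · 7 · 8 = 728.
Solve pairwise, accumulating the modulus:
  Start with x ≡ 2 (mod 13).
  Combine with x ≡ 6 (mod 7): since gcd(13, 7) = 1, we get a unique residue mod 91.
    Write x = 2 + 13·t and substitute into x ≡ 6 (mod 7): 13·t ≡ 6 − 2 = 4 (mod 7).
    Reduce coefficients mod 7: 6·t ≡ 4 (mod 7).
    The inverse of 6 mod 7 is 6 (since 6·6 = 36 = 5·7 + 1), so t ≡ 6·4 = 24 ≡ 3 (mod 7).
    Then x = 2 + 13·3 = 41, valid modulo lcm(13, 7) = 91: x ≡ 41 (mod 91).
  Combine with x ≡ 5 (mod 8): since gcd(91, 8) = 1, we get a unique residue mod 728.
    Write x = 41 + 91·t and substitute into x ≡ 5 (mod 8): 91·t ≡ 5 − 41 = -36 (mod 8).
    Reduce coefficients mod 8: 3·t ≡ 4 (mod 8).
    The inverse of 3 mod 8 is 3 (since 3·3 = 9 = 1·8 + 1), so t ≡ 3·4 = 12 ≡ 4 (mod 8).
    Then x = 41 + 91·4 = 405, valid modulo lcm(91, 8) = 728: x ≡ 405 (mod 728).
Verify: 405 mod 13 = 2 ✓, 405 mod 7 = 6 ✓, 405 mod 8 = 5 ✓.

x ≡ 405 (mod 728).


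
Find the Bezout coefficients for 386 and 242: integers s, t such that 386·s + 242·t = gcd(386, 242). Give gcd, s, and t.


Euclidean algorithm on (386, 242) — divide until remainder is 0:
  386 = 1 · 242 + 144
  242 = 1 · 144 + 98
  144 = 1 · 98 + 46
  98 = 2 · 46 + 6
  46 = 7 · 6 + 4
  6 = 1 · 4 + 2
  4 = 2 · 2 + 0
gcd(386, 242) = 2.
Track Bezout coefficients alongside the remainders: start with r₀ = 386 = a·1 + b·0 (s = 1, t = 0) and r₁ = 242 = a·0 + b·1 (s = 0, t = 1); each new remainder r_{k+1} = r_{k-1} − q_k·r_k inherits s_{k+1} = s_{k-1} − q_k·s_k, t_{k+1} = t_{k-1} − q_k·t_k, so r_k = a·s_k + b·t_k at every step:
  q = 1: r = 144, s = 1 − 1·0 = 1, t = 0 − 1·1 = -1  (check: 386·1 + 242·(-1) = 144)
  q = 1: r = 98, s = 0 − 1·1 = -1, t = 1 − 1·(-1) = 2  (check: 386·(-1) + 242·2 = 98)
  q = 1: r = 46, s = 1 − 1·(-1) = 2, t = -1 − 1·2 = -3  (check: 386·2 + 242·(-3) = 46)
  q = 2: r = 6, s = -1 − 2·2 = -5, t = 2 − 2·(-3) = 8  (check: 386·(-5) + 242·8 = 6)
  q = 7: r = 4, s = 2 − 7·(-5) = 37, t = -3 − 7·8 = -59  (check: 386·37 + 242·(-59) = 4)
  q = 1: r = 2, s = -5 − 1·37 = -42, t = 8 − 1·(-59) = 67  (check: 386·(-42) + 242·67 = 2)
The row with r = 2 (the gcd) gives the Bezout coefficients s = -42, t = 67.
Result: 386 · (-42) + 242 · (67) = 2.

gcd(386, 242) = 2; s = -42, t = 67 (check: 386·(-42) + 242·67 = 2).


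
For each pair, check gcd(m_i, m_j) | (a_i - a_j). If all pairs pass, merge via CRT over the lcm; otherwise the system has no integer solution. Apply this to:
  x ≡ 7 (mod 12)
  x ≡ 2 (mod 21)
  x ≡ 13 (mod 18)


Moduli 12, 21, 18 are not pairwise coprime, so CRT works modulo lcm(m_i) when all pairwise compatibility conditions hold.
Pairwise compatibility: gcd(m_i, m_j) must divide a_i - a_j for every pair.
Merge one congruence at a time:
  Start: x ≡ 7 (mod 12).
  Combine with x ≡ 2 (mod 21): gcd(12, 21) = 3, and 2 - 7 = -5 is NOT divisible by 3.
    ⇒ system is inconsistent (no integer solution).

No solution (the system is inconsistent).


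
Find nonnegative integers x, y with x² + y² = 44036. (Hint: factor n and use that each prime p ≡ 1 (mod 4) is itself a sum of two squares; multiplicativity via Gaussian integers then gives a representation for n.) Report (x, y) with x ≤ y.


Step 1: Factor n = 44036 = 2^2 · 101 · 109.
Step 2: Check the mod-4 condition on each prime factor: 2 = 2 (special); 101 ≡ 1 (mod 4), exponent 1; 109 ≡ 1 (mod 4), exponent 1.
All primes ≡ 3 (mod 4) appear to even exponent (or don't appear), so by the two-squares theorem n IS expressible as a sum of two squares.
Step 3: Build a representation. Group n = k² · m with k = 2 and m = 101 · 109 = 11009 (a product of primes ≡ 1 (mod 4)); a representation of m scales to one of n via (k·x)² + (k·y)² = k²(x² + y²). Each prime p ≡ 1 (mod 4) is itself a sum of two squares; find a² by testing p − a² for a perfect square:
  101: 101 − 1² = 100 = 10² ⇒ 101 = 1² + 10².
  109: 109 − 1² = 108, 109 − 2² = 105, 109 − 3² = 100 = 10² ⇒ 109 = 3² + 10².
  Combine using the Brahmagupta–Fibonacci identity (a² + b²)(c² + d²) = (ac − bd)² + (ad + bc)² = (ac + bd)² + (ad − bc)²:
  101 · 109 = 11009: from (1² + 10²)(3² + 10²), take (1·3 − 10·10, 1·10 + 10·3) = (3 − 100, 10 + 30) = (-97, 40); dropping signs (only squares matter) gives (97, 40); check 97² + 40² = 9409 + 1600 = 11009 ✓.
  Scale by k = 2: (2·97, 2·40) = (194, 80).
Step 4: Order so x ≤ y and verify: 80² + 194² = 6400 + 37636 = 44036 = n. ✓

n = 44036 = 80² + 194² (one valid representation with x ≤ y).


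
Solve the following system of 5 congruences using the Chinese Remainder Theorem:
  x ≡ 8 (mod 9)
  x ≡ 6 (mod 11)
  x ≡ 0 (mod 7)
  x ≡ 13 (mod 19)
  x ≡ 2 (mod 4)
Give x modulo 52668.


Product of moduli M = 9 · 11 · 7 · 19 · 4 = 52668.
Merge one congruence at a time:
  Start: x ≡ 8 (mod 9).
  Combine with x ≡ 6 (mod 11); new modulus lcm = 99.
    Write x = 8 + 9·t and substitute into x ≡ 6 (mod 11): 9·t ≡ 6 − 8 = -2 (mod 11).
    Reduce coefficients mod 11: 9·t ≡ 9 (mod 11).
    The inverse of 9 mod 11 is 5 (since 9·5 = 45 = 4·11 + 1), so t ≡ 5·9 = 45 ≡ 1 (mod 11).
    Then x = 8 + 9·1 = 17, valid modulo lcm(9, 11) = 99: x ≡ 17 (mod 99).
  Combine with x ≡ 0 (mod 7); new modulus lcm = 693.
    Write x = 17 + 99·t and substitute into x ≡ 0 (mod 7): 99·t ≡ 0 − 17 = -17 (mod 7).
    Reduce coefficients mod 7: 1·t ≡ 4 (mod 7).
    So t ≡ 4 (mod 7).
    Then x = 17 + 99·4 = 413, valid modulo lcm(99, 7) = 693: x ≡ 413 (mod 693).
  Combine with x ≡ 13 (mod 19); new modulus lcm = 13167.
    Write x = 413 + 693·t and substitute into x ≡ 13 (mod 19): 693·t ≡ 13 − 413 = -400 (mod 19).
    Reduce coefficients mod 19: 9·t ≡ 18 (mod 19).
    The inverse of 9 mod 19 is 17 (since 9·17 = 153 = 8·19 + 1), so t ≡ 17·18 = 306 ≡ 2 (mod 19).
    Then x = 413 + 693·2 = 1799, valid modulo lcm(693, 19) = 13167: x ≡ 1799 (mod 13167).
  Combine with x ≡ 2 (mod 4); new modulus lcm = 52668.
    Write x = 1799 + 13167·t and substitute into x ≡ 2 (mod 4): 13167·t ≡ 2 − 1799 = -1797 (mod 4).
    Reduce coefficients mod 4: 3·t ≡ 3 (mod 4).
    The inverse of 3 mod 4 is 3 (since 3·3 = 9 = 2·4 + 1), so t ≡ 3·3 = 9 ≡ 1 (mod 4).
    Then x = 1799 + 13167·1 = 14966, valid modulo lcm(13167, 4) = 52668: x ≡ 14966 (mod 52668).
Verify against each original: 14966 mod 9 = 8, 14966 mod 11 = 6, 14966 mod 7 = 0, 14966 mod 19 = 13, 14966 mod 4 = 2.

x ≡ 14966 (mod 52668).


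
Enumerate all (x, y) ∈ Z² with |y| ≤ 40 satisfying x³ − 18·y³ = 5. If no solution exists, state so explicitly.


The equation is x³ - 18y³ = 5. For fixed y, x³ = 18·y³ + 5, so a solution requires the RHS to be a perfect cube.
Strategy: iterate y from -40 to 40, compute RHS = 18·y³ + 5, and check whether it is a (positive or negative) perfect cube.
Check small values of y:
  y = 0: RHS = 5 is not a perfect cube.
  y = 1: RHS = 23 is not a perfect cube.
  y = -1: RHS = -13 is not a perfect cube.
  y = 2: RHS = 149 is not a perfect cube.
  y = -2: RHS = -139 is not a perfect cube.
  y = 3: RHS = 491 is not a perfect cube.
  y = -3: RHS = -481 is not a perfect cube.
Continuing the search up to |y| = 40 finds no solutions either.
No (x, y) in the scanned range satisfies the equation.

No integer solutions with |y| ≤ 40.


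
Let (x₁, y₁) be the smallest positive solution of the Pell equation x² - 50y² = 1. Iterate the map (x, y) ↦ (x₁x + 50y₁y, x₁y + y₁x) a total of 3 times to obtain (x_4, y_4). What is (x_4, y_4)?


Step 1: Find the fundamental solution (x₁, y₁) of x² - 50y² = 1.
  Expand √50 as a continued fraction. a₀ = ⌊√50⌋ = 7; iterate m_{k+1} = d_k·a_k − m_k, d_{k+1} = (50 − m_{k+1}²)/d_k, a_{k+1} = ⌊(a₀ + m_{k+1})/d_{k+1}⌋ (starting m₀ = 0, d₀ = 1), with convergents p_k = a_k·p_{k-1} + p_{k-2}, q_k = a_k·q_{k-1} + q_{k-2} (p₋₁ = 1, q₋₁ = 0):
  k = 0: a₀ = 7; p₀/q₀ = 7/1; p₀² − 50·q₀² = 49 − 50 = -1.
  k = 1: m = 7, d = 1, a = ⌊(7 + 7)/1⌋ = 14; p/q = (14·7 + 1)/(14·1 + 0) = 99/14; p² − 50·q² = 9801 − 9800 = 1.
  The first convergent with p² − 50·q² = 1 gives the fundamental solution (x₁, y₁) = (99, 14).
Step 2: Apply the recurrence (x_{n+1}, y_{n+1}) = (x₁x_n + 50y₁y_n, x₁y_n + y₁x_n) repeatedly.
  From (x_1, y_1) = (99, 14): x_2 = 99·99 + 50·14·14 = 19601; y_2 = 99·14 + 14·99 = 2772.
  From (x_2, y_2) = (19601, 2772): x_3 = 99·19601 + 50·14·2772 = 3880899; y_3 = 99·2772 + 14·19601 = 548842.
  From (x_3, y_3) = (3880899, 548842): x_4 = 99·3880899 + 50·14·548842 = 768398401; y_4 = 99·548842 + 14·3880899 = 108667944.
Step 3: Verify x_4² - 50·y_4² = 590436102659356801 - 590436102659356800 = 1 (should be 1). ✓

(x_1, y_1) = (99, 14); (x_4, y_4) = (768398401, 108667944).


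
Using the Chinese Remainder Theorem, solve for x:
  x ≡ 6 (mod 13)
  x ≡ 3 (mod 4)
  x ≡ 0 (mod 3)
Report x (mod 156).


Moduli 13, 4, 3 are pairwise coprime; by CRT there is a unique solution modulo M = 13 · 4 · 3 = 156.
Solve pairwise, accumulating the modulus:
  Start with x ≡ 6 (mod 13).
  Combine with x ≡ 3 (mod 4): since gcd(13, 4) = 1, we get a unique residue mod 52.
    Write x = 6 + 13·t and substitute into x ≡ 3 (mod 4): 13·t ≡ 3 − 6 = -3 (mod 4).
    Reduce coefficients mod 4: 1·t ≡ 1 (mod 4).
    So t ≡ 1 (mod 4).
    Then x = 6 + 13·1 = 19, valid modulo lcm(13, 4) = 52: x ≡ 19 (mod 52).
  Combine with x ≡ 0 (mod 3): since gcd(52, 3) = 1, we get a unique residue mod 156.
    Write x = 19 + 52·t and substitute into x ≡ 0 (mod 3): 52·t ≡ 0 − 19 = -19 (mod 3).
    Reduce coefficients mod 3: 1·t ≡ 2 (mod 3).
    So t ≡ 2 (mod 3).
    Then x = 19 + 52·2 = 123, valid modulo lcm(52, 3) = 156: x ≡ 123 (mod 156).
Verify: 123 mod 13 = 6 ✓, 123 mod 4 = 3 ✓, 123 mod 3 = 0 ✓.

x ≡ 123 (mod 156).


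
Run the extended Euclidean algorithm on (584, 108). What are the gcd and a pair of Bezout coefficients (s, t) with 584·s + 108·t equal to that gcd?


Euclidean algorithm on (584, 108) — divide until remainder is 0:
  584 = 5 · 108 + 44
  108 = 2 · 44 + 20
  44 = 2 · 20 + 4
  20 = 5 · 4 + 0
gcd(584, 108) = 4.
Track Bezout coefficients alongside the remainders: start with r₀ = 584 = a·1 + b·0 (s = 1, t = 0) and r₁ = 108 = a·0 + b·1 (s = 0, t = 1); each new remainder r_{k+1} = r_{k-1} − q_k·r_k inherits s_{k+1} = s_{k-1} − q_k·s_k, t_{k+1} = t_{k-1} − q_k·t_k, so r_k = a·s_k + b·t_k at every step:
  q = 5: r = 44, s = 1 − 5·0 = 1, t = 0 − 5·1 = -5  (check: 584·1 + 108·(-5) = 44)
  q = 2: r = 20, s = 0 − 2·1 = -2, t = 1 − 2·(-5) = 11  (check: 584·(-2) + 108·11 = 20)
  q = 2: r = 4, s = 1 − 2·(-2) = 5, t = -5 − 2·11 = -27  (check: 584·5 + 108·(-27) = 4)
The row with r = 4 (the gcd) gives the Bezout coefficients s = 5, t = -27.
Result: 584 · (5) + 108 · (-27) = 4.

gcd(584, 108) = 4; s = 5, t = -27 (check: 584·5 + 108·(-27) = 4).


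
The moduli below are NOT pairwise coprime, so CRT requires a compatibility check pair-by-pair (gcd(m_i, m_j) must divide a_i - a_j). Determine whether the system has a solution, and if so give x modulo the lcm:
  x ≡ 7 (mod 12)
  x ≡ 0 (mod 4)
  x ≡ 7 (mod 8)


Moduli 12, 4, 8 are not pairwise coprime, so CRT works modulo lcm(m_i) when all pairwise compatibility conditions hold.
Pairwise compatibility: gcd(m_i, m_j) must divide a_i - a_j for every pair.
Merge one congruence at a time:
  Start: x ≡ 7 (mod 12).
  Combine with x ≡ 0 (mod 4): gcd(12, 4) = 4, and 0 - 7 = -7 is NOT divisible by 4.
    ⇒ system is inconsistent (no integer solution).

No solution (the system is inconsistent).


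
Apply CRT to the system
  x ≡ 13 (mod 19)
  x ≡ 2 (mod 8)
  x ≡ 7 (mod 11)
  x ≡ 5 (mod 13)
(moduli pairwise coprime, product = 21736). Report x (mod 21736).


Product of moduli M = 19 · 8 · 11 · 13 = 21736.
Merge one congruence at a time:
  Start: x ≡ 13 (mod 19).
  Combine with x ≡ 2 (mod 8); new modulus lcm = 152.
    Write x = 13 + 19·t and substitute into x ≡ 2 (mod 8): 19·t ≡ 2 − 13 = -11 (mod 8).
    Reduce coefficients mod 8: 3·t ≡ 5 (mod 8).
    The inverse of 3 mod 8 is 3 (since 3·3 = 9 = 1·8 + 1), so t ≡ 3·5 = 15 ≡ 7 (mod 8).
    Then x = 13 + 19·7 = 146, valid modulo lcm(19, 8) = 152: x ≡ 146 (mod 152).
  Combine with x ≡ 7 (mod 11); new modulus lcm = 1672.
    Write x = 146 + 152·t and substitute into x ≡ 7 (mod 11): 152·t ≡ 7 − 146 = -139 (mod 11).
    Reduce coefficients mod 11: 9·t ≡ 4 (mod 11).
    The inverse of 9 mod 11 is 5 (since 9·5 = 45 = 4·11 + 1), so t ≡ 5·4 = 20 ≡ 9 (mod 11).
    Then x = 146 + 152·9 = 1514, valid modulo lcm(152, 11) = 1672: x ≡ 1514 (mod 1672).
  Combine with x ≡ 5 (mod 13); new modulus lcm = 21736.
    Write x = 1514 + 1672·t and substitute into x ≡ 5 (mod 13): 1672·t ≡ 5 − 1514 = -1509 (mod 13).
    Reduce coefficients mod 13: 8·t ≡ 12 (mod 13).
    The inverse of 8 mod 13 is 5 (since 8·5 = 40 = 3·13 + 1), so t ≡ 5·12 = 60 ≡ 8 (mod 13).
    Then x = 1514 + 1672·8 = 14890, valid modulo lcm(1672, 13) = 21736: x ≡ 14890 (mod 21736).
Verify against each original: 14890 mod 19 = 13, 14890 mod 8 = 2, 14890 mod 11 = 7, 14890 mod 13 = 5.

x ≡ 14890 (mod 21736).


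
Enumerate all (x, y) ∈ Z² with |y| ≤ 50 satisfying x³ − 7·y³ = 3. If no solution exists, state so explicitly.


The equation is x³ - 7y³ = 3. For fixed y, x³ = 7·y³ + 3, so a solution requires the RHS to be a perfect cube.
Strategy: iterate y from -50 to 50, compute RHS = 7·y³ + 3, and check whether it is a (positive or negative) perfect cube.
Check small values of y:
  y = 0: RHS = 3 is not a perfect cube.
  y = 1: RHS = 10 is not a perfect cube.
  y = -1: RHS = -4 is not a perfect cube.
  y = 2: RHS = 59 is not a perfect cube.
  y = -2: RHS = -53 is not a perfect cube.
  y = 3: RHS = 192 is not a perfect cube.
  y = -3: RHS = -186 is not a perfect cube.
Continuing the search up to |y| = 50 finds no solutions either.
No (x, y) in the scanned range satisfies the equation.

No integer solutions with |y| ≤ 50.


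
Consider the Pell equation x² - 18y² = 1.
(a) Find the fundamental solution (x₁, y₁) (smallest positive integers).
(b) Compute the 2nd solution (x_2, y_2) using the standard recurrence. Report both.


Step 1: Find the fundamental solution (x₁, y₁) of x² - 18y² = 1.
  Expand √18 as a continued fraction. a₀ = ⌊√18⌋ = 4; iterate m_{k+1} = d_k·a_k − m_k, d_{k+1} = (18 − m_{k+1}²)/d_k, a_{k+1} = ⌊(a₀ + m_{k+1})/d_{k+1}⌋ (starting m₀ = 0, d₀ = 1), with convergents p_k = a_k·p_{k-1} + p_{k-2}, q_k = a_k·q_{k-1} + q_{k-2} (p₋₁ = 1, q₋₁ = 0):
  k = 0: a₀ = 4; p₀/q₀ = 4/1; p₀² − 18·q₀² = 16 − 18 = -2.
  k = 1: m = 4, d = 2, a = ⌊(4 + 4)/2⌋ = 4; p/q = (4·4 + 1)/(4·1 + 0) = 17/4; p² − 18·q² = 289 − 288 = 1.
  The first convergent with p² − 18·q² = 1 gives the fundamental solution (x₁, y₁) = (17, 4).
Step 2: Apply the recurrence (x_{n+1}, y_{n+1}) = (x₁x_n + 18y₁y_n, x₁y_n + y₁x_n) repeatedly.
  From (x_1, y_1) = (17, 4): x_2 = 17·17 + 18·4·4 = 577; y_2 = 17·4 + 4·17 = 136.
Step 3: Verify x_2² - 18·y_2² = 332929 - 332928 = 1 (should be 1). ✓

(x_1, y_1) = (17, 4); (x_2, y_2) = (577, 136).


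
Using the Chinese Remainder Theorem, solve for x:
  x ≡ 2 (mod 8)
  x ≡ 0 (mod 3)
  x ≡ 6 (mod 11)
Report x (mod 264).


Moduli 8, 3, 11 are pairwise coprime; by CRT there is a unique solution modulo M = 8 · 3 · 11 = 264.
Solve pairwise, accumulating the modulus:
  Start with x ≡ 2 (mod 8).
  Combine with x ≡ 0 (mod 3): since gcd(8, 3) = 1, we get a unique residue mod 24.
    Write x = 2 + 8·t and substitute into x ≡ 0 (mod 3): 8·t ≡ 0 − 2 = -2 (mod 3).
    Reduce coefficients mod 3: 2·t ≡ 1 (mod 3).
    The inverse of 2 mod 3 is 2 (since 2·2 = 4 = 1·3 + 1), so t ≡ 2·1 = 2 ≡ 2 (mod 3).
    Then x = 2 + 8·2 = 18, valid modulo lcm(8, 3) = 24: x ≡ 18 (mod 24).
  Combine with x ≡ 6 (mod 11): since gcd(24, 11) = 1, we get a unique residue mod 264.
    Write x = 18 + 24·t and substitute into x ≡ 6 (mod 11): 24·t ≡ 6 − 18 = -12 (mod 11).
    Reduce coefficients mod 11: 2·t ≡ 10 (mod 11).
    The inverse of 2 mod 11 is 6 (since 2·6 = 12 = 1·11 + 1), so t ≡ 6·10 = 60 ≡ 5 (mod 11).
    Then x = 18 + 24·5 = 138, valid modulo lcm(24, 11) = 264: x ≡ 138 (mod 264).
Verify: 138 mod 8 = 2 ✓, 138 mod 3 = 0 ✓, 138 mod 11 = 6 ✓.

x ≡ 138 (mod 264).


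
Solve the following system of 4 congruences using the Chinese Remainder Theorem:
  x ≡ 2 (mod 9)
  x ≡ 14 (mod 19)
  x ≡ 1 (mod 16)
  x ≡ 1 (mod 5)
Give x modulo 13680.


Product of moduli M = 9 · 19 · 16 · 5 = 13680.
Merge one congruence at a time:
  Start: x ≡ 2 (mod 9).
  Combine with x ≡ 14 (mod 19); new modulus lcm = 171.
    Write x = 2 + 9·t and substitute into x ≡ 14 (mod 19): 9·t ≡ 14 − 2 = 12 (mod 19).
    The inverse of 9 mod 19 is 17 (since 9·17 = 153 = 8·19 + 1), so t ≡ 17·12 = 204 ≡ 14 (mod 19).
    Then x = 2 + 9·14 = 128, valid modulo lcm(9, 19) = 171: x ≡ 128 (mod 171).
  Combine with x ≡ 1 (mod 16); new modulus lcm = 2736.
    Write x = 128 + 171·t and substitute into x ≡ 1 (mod 16): 171·t ≡ 1 − 128 = -127 (mod 16).
    Reduce coefficients mod 16: 11·t ≡ 1 (mod 16).
    The inverse of 11 mod 16 is 3 (since 11·3 = 33 = 2·16 + 1), so t ≡ 3·1 = 3 ≡ 3 (mod 16).
    Then x = 128 + 171·3 = 641, valid modulo lcm(171, 16) = 2736: x ≡ 641 (mod 2736).
  Combine with x ≡ 1 (mod 5); new modulus lcm = 13680.
    Write x = 641 + 2736·t and substitute into x ≡ 1 (mod 5): 2736·t ≡ 1 − 641 = -640 (mod 5).
    Reduce coefficients mod 5: 1·t ≡ 0 (mod 5).
    So t ≡ 0 (mod 5).
    Then x = 641 + 2736·0 = 641, valid modulo lcm(2736, 5) = 13680: x ≡ 641 (mod 13680).
Verify against each original: 641 mod 9 = 2, 641 mod 19 = 14, 641 mod 16 = 1, 641 mod 5 = 1.

x ≡ 641 (mod 13680).


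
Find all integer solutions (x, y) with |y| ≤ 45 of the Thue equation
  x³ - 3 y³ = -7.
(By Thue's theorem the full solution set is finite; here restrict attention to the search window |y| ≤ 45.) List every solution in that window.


The equation is x³ - 3y³ = -7. For fixed y, x³ = 3·y³ − 7, so a solution requires the RHS to be a perfect cube.
Strategy: iterate y from -45 to 45, compute RHS = 3·y³ − 7, and check whether it is a (positive or negative) perfect cube.
Check small values of y:
  y = 0: RHS = -7 is not a perfect cube.
  y = 1: RHS = -4 is not a perfect cube.
  y = -1: RHS = -10 is not a perfect cube.
  y = 2: RHS = 17 is not a perfect cube.
  y = -2: RHS = -31 is not a perfect cube.
  y = 3: RHS = 74 is not a perfect cube.
  y = -3: RHS = -88 is not a perfect cube.
Continuing the search up to |y| = 45 finds no solutions either.
No (x, y) in the scanned range satisfies the equation.

No integer solutions with |y| ≤ 45.


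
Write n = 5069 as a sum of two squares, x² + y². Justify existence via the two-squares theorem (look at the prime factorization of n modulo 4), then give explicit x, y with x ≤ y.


Step 1: Factor n = 5069 = 37 · 137.
Step 2: Check the mod-4 condition on each prime factor: 37 ≡ 1 (mod 4), exponent 1; 137 ≡ 1 (mod 4), exponent 1.
All primes ≡ 3 (mod 4) appear to even exponent (or don't appear), so by the two-squares theorem n IS expressible as a sum of two squares.
Step 3: Build a representation. Here n = 37 · 137 is a product of primes ≡ 1 (mod 4). Each prime p ≡ 1 (mod 4) is itself a sum of two squares; find a² by testing p − a² for a perfect square:
  37: 37 − 1² = 36 = 6² ⇒ 37 = 1² + 6².
  137: 137 − 1² = 136, 137 − 2² = 133, 137 − 3² = 128, 137 − 4² = 121 = 11² ⇒ 137 = 4² + 11².
  Combine using the Brahmagupta–Fibonacci identity (a² + b²)(c² + d²) = (ac − bd)² + (ad + bc)² = (ac + bd)² + (ad − bc)²:
  37 · 137 = 5069: from (1² + 6²)(4² + 11²), take (1·4 − 6·11, 1·11 + 6·4) = (4 − 66, 11 + 24) = (-62, 35); dropping signs (only squares matter) gives (62, 35); check 62² + 35² = 3844 + 1225 = 5069 ✓.
Step 4: Order so x ≤ y and verify: 35² + 62² = 1225 + 3844 = 5069 = n. ✓

n = 5069 = 35² + 62² (one valid representation with x ≤ y).


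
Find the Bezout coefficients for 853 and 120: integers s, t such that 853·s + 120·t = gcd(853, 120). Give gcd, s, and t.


Euclidean algorithm on (853, 120) — divide until remainder is 0:
  853 = 7 · 120 + 13
  120 = 9 · 13 + 3
  13 = 4 · 3 + 1
  3 = 3 · 1 + 0
gcd(853, 120) = 1.
Track Bezout coefficients alongside the remainders: start with r₀ = 853 = a·1 + b·0 (s = 1, t = 0) and r₁ = 120 = a·0 + b·1 (s = 0, t = 1); each new remainder r_{k+1} = r_{k-1} − q_k·r_k inherits s_{k+1} = s_{k-1} − q_k·s_k, t_{k+1} = t_{k-1} − q_k·t_k, so r_k = a·s_k + b·t_k at every step:
  q = 7: r = 13, s = 1 − 7·0 = 1, t = 0 − 7·1 = -7  (check: 853·1 + 120·(-7) = 13)
  q = 9: r = 3, s = 0 − 9·1 = -9, t = 1 − 9·(-7) = 64  (check: 853·(-9) + 120·64 = 3)
  q = 4: r = 1, s = 1 − 4·(-9) = 37, t = -7 − 4·64 = -263  (check: 853·37 + 120·(-263) = 1)
The row with r = 1 (the gcd) gives the Bezout coefficients s = 37, t = -263.
Result: 853 · (37) + 120 · (-263) = 1.

gcd(853, 120) = 1; s = 37, t = -263 (check: 853·37 + 120·(-263) = 1).


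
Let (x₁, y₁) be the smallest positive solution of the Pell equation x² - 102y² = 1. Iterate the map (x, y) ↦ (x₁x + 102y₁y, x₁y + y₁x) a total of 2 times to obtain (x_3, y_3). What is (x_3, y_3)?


Step 1: Find the fundamental solution (x₁, y₁) of x² - 102y² = 1.
  Expand √102 as a continued fraction. a₀ = ⌊√102⌋ = 10; iterate m_{k+1} = d_k·a_k − m_k, d_{k+1} = (102 − m_{k+1}²)/d_k, a_{k+1} = ⌊(a₀ + m_{k+1})/d_{k+1}⌋ (starting m₀ = 0, d₀ = 1), with convergents p_k = a_k·p_{k-1} + p_{k-2}, q_k = a_k·q_{k-1} + q_{k-2} (p₋₁ = 1, q₋₁ = 0):
  k = 0: a₀ = 10; p₀/q₀ = 10/1; p₀² − 102·q₀² = 100 − 102 = -2.
  k = 1: m = 10, d = 2, a = ⌊(10 + 10)/2⌋ = 10; p/q = (10·10 + 1)/(10·1 + 0) = 101/10; p² − 102·q² = 10201 − 10200 = 1.
  The first convergent with p² − 102·q² = 1 gives the fundamental solution (x₁, y₁) = (101, 10).
Step 2: Apply the recurrence (x_{n+1}, y_{n+1}) = (x₁x_n + 102y₁y_n, x₁y_n + y₁x_n) repeatedly.
  From (x_1, y_1) = (101, 10): x_2 = 101·101 + 102·10·10 = 20401; y_2 = 101·10 + 10·101 = 2020.
  From (x_2, y_2) = (20401, 2020): x_3 = 101·20401 + 102·10·2020 = 4120901; y_3 = 101·2020 + 10·20401 = 408030.
Step 3: Verify x_3² - 102·y_3² = 16981825051801 - 16981825051800 = 1 (should be 1). ✓

(x_1, y_1) = (101, 10); (x_3, y_3) = (4120901, 408030).


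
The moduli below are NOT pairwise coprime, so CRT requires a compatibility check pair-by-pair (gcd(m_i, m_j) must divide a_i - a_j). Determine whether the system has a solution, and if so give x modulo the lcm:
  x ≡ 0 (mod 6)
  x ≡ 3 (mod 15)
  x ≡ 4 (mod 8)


Moduli 6, 15, 8 are not pairwise coprime, so CRT works modulo lcm(m_i) when all pairwise compatibility conditions hold.
Pairwise compatibility: gcd(m_i, m_j) must divide a_i - a_j for every pair.
Merge one congruence at a time:
  Start: x ≡ 0 (mod 6).
  Combine with x ≡ 3 (mod 15): gcd(6, 15) = 3; 3 - 0 = 3, which IS divisible by 3, so compatible.
    Write x = 0 + 6·t and substitute into x ≡ 3 (mod 15): 6·t ≡ 3 − 0 = 3 (mod 15).
    Divide the congruence (and modulus) by g = 3: 2·t ≡ 1 (mod 5).
    The inverse of 2 mod 5 is 3 (since 2·3 = 6 = 1·5 + 1), so t ≡ 3·1 = 3 ≡ 3 (mod 5).
    Then x = 0 + 6·3 = 18, valid modulo lcm(6, 15) = 30: x ≡ 18 (mod 30).
  Combine with x ≡ 4 (mod 8): gcd(30, 8) = 2; 4 - 18 = -14, which IS divisible by 2, so compatible.
    Write x = 18 + 30·t and substitute into x ≡ 4 (mod 8): 30·t ≡ 4 − 18 = -14 (mod 8).
    Divide the congruence (and modulus) by g = 2: 15·t ≡ -7 (mod 4).
    Reduce coefficients mod 4: 3·t ≡ 1 (mod 4).
    The inverse of 3 mod 4 is 3 (since 3·3 = 9 = 2·4 + 1), so t ≡ 3·1 = 3 ≡ 3 (mod 4).
    Then x = 18 + 30·3 = 108, valid modulo lcm(30, 8) = 120: x ≡ 108 (mod 120).
Verify: 108 mod 6 = 0, 108 mod 15 = 3, 108 mod 8 = 4.

x ≡ 108 (mod 120).


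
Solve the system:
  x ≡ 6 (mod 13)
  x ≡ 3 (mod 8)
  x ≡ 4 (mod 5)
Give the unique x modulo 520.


Moduli 13, 8, 5 are pairwise coprime; by CRT there is a unique solution modulo M = 13 · 8 · 5 = 520.
Solve pairwise, accumulating the modulus:
  Start with x ≡ 6 (mod 13).
  Combine with x ≡ 3 (mod 8): since gcd(13, 8) = 1, we get a unique residue mod 104.
    Write x = 6 + 13·t and substitute into x ≡ 3 (mod 8): 13·t ≡ 3 − 6 = -3 (mod 8).
    Reduce coefficients mod 8: 5·t ≡ 5 (mod 8).
    The inverse of 5 mod 8 is 5 (since 5·5 = 25 = 3·8 + 1), so t ≡ 5·5 = 25 ≡ 1 (mod 8).
    Then x = 6 + 13·1 = 19, valid modulo lcm(13, 8) = 104: x ≡ 19 (mod 104).
  Combine with x ≡ 4 (mod 5): since gcd(104, 5) = 1, we get a unique residue mod 520.
    Write x = 19 + 104·t and substitute into x ≡ 4 (mod 5): 104·t ≡ 4 − 19 = -15 (mod 5).
    Reduce coefficients mod 5: 4·t ≡ 0 (mod 5).
    The inverse of 4 mod 5 is 4 (since 4·4 = 16 = 3·5 + 1), so t ≡ 4·0 = 0 ≡ 0 (mod 5).
    Then x = 19 + 104·0 = 19, valid modulo lcm(104, 5) = 520: x ≡ 19 (mod 520).
Verify: 19 mod 13 = 6 ✓, 19 mod 8 = 3 ✓, 19 mod 5 = 4 ✓.

x ≡ 19 (mod 520).


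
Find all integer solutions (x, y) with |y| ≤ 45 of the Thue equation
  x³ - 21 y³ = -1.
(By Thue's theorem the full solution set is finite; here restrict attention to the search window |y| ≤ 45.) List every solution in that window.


The equation is x³ - 21y³ = -1. For fixed y, x³ = 21·y³ − 1, so a solution requires the RHS to be a perfect cube.
Strategy: iterate y from -45 to 45, compute RHS = 21·y³ − 1, and check whether it is a (positive or negative) perfect cube.
Check small values of y:
  y = 0: RHS = -1 = (-1)³ ⇒ x = -1 works.
  y = 1: RHS = 20 is not a perfect cube.
  y = -1: RHS = -22 is not a perfect cube.
  y = 2: RHS = 167 is not a perfect cube.
  y = -2: RHS = -169 is not a perfect cube.
  y = 3: RHS = 566 is not a perfect cube.
  y = -3: RHS = -568 is not a perfect cube.
Continuing the search up to |y| = 45 finds no further solutions beyond those listed.
Collected solutions: (-1, 0).

Solutions (with |y| ≤ 45): (-1, 0).


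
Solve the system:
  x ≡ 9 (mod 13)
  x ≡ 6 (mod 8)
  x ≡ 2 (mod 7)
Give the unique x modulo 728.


Moduli 13, 8, 7 are pairwise coprime; by CRT there is a unique solution modulo M = 13 · 8 · 7 = 728.
Solve pairwise, accumulating the modulus:
  Start with x ≡ 9 (mod 13).
  Combine with x ≡ 6 (mod 8): since gcd(13, 8) = 1, we get a unique residue mod 104.
    Write x = 9 + 13·t and substitute into x ≡ 6 (mod 8): 13·t ≡ 6 − 9 = -3 (mod 8).
    Reduce coefficients mod 8: 5·t ≡ 5 (mod 8).
    The inverse of 5 mod 8 is 5 (since 5·5 = 25 = 3·8 + 1), so t ≡ 5·5 = 25 ≡ 1 (mod 8).
    Then x = 9 + 13·1 = 22, valid modulo lcm(13, 8) = 104: x ≡ 22 (mod 104).
  Combine with x ≡ 2 (mod 7): since gcd(104, 7) = 1, we get a unique residue mod 728.
    Write x = 22 + 104·t and substitute into x ≡ 2 (mod 7): 104·t ≡ 2 − 22 = -20 (mod 7).
    Reduce coefficients mod 7: 6·t ≡ 1 (mod 7).
    The inverse of 6 mod 7 is 6 (since 6·6 = 36 = 5·7 + 1), so t ≡ 6·1 = 6 ≡ 6 (mod 7).
    Then x = 22 + 104·6 = 646, valid modulo lcm(104, 7) = 728: x ≡ 646 (mod 728).
Verify: 646 mod 13 = 9 ✓, 646 mod 8 = 6 ✓, 646 mod 7 = 2 ✓.

x ≡ 646 (mod 728).


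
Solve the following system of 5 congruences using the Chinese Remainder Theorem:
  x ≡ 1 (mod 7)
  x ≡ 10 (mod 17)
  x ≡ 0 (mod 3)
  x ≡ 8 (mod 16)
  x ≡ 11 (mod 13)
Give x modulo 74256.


Product of moduli M = 7 · 17 · 3 · 16 · 13 = 74256.
Merge one congruence at a time:
  Start: x ≡ 1 (mod 7).
  Combine with x ≡ 10 (mod 17); new modulus lcm = 119.
    Write x = 1 + 7·t and substitute into x ≡ 10 (mod 17): 7·t ≡ 10 − 1 = 9 (mod 17).
    The inverse of 7 mod 17 is 5 (since 7·5 = 35 = 2·17 + 1), so t ≡ 5·9 = 45 ≡ 11 (mod 17).
    Then x = 1 + 7·11 = 78, valid modulo lcm(7, 17) = 119: x ≡ 78 (mod 119).
  Combine with x ≡ 0 (mod 3); new modulus lcm = 357.
    Write x = 78 + 119·t and substitute into x ≡ 0 (mod 3): 119·t ≡ 0 − 78 = -78 (mod 3).
    Reduce coefficients mod 3: 2·t ≡ 0 (mod 3).
    The inverse of 2 mod 3 is 2 (since 2·2 = 4 = 1·3 + 1), so t ≡ 2·0 = 0 ≡ 0 (mod 3).
    Then x = 78 + 119·0 = 78, valid modulo lcm(119, 3) = 357: x ≡ 78 (mod 357).
  Combine with x ≡ 8 (mod 16); new modulus lcm = 5712.
    Write x = 78 + 357·t and substitute into x ≡ 8 (mod 16): 357·t ≡ 8 − 78 = -70 (mod 16).
    Reduce coefficients mod 16: 5·t ≡ 10 (mod 16).
    The inverse of 5 mod 16 is 13 (since 5·13 = 65 = 4·16 + 1), so t ≡ 13·10 = 130 ≡ 2 (mod 16).
    Then x = 78 + 357·2 = 792, valid modulo lcm(357, 16) = 5712: x ≡ 792 (mod 5712).
  Combine with x ≡ 11 (mod 13); new modulus lcm = 74256.
    Write x = 792 + 5712·t and substitute into x ≡ 11 (mod 13): 5712·t ≡ 11 − 792 = -781 (mod 13).
    Reduce coefficients mod 13: 5·t ≡ 12 (mod 13).
    The inverse of 5 mod 13 is 8 (since 5·8 = 40 = 3·13 + 1), so t ≡ 8·12 = 96 ≡ 5 (mod 13).
    Then x = 792 + 5712·5 = 29352, valid modulo lcm(5712, 13) = 74256: x ≡ 29352 (mod 74256).
Verify against each original: 29352 mod 7 = 1, 29352 mod 17 = 10, 29352 mod 3 = 0, 29352 mod 16 = 8, 29352 mod 13 = 11.

x ≡ 29352 (mod 74256).


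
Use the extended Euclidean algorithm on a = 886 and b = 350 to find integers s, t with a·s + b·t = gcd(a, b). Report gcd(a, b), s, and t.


Euclidean algorithm on (886, 350) — divide until remainder is 0:
  886 = 2 · 350 + 186
  350 = 1 · 186 + 164
  186 = 1 · 164 + 22
  164 = 7 · 22 + 10
  22 = 2 · 10 + 2
  10 = 5 · 2 + 0
gcd(886, 350) = 2.
Track Bezout coefficients alongside the remainders: start with r₀ = 886 = a·1 + b·0 (s = 1, t = 0) and r₁ = 350 = a·0 + b·1 (s = 0, t = 1); each new remainder r_{k+1} = r_{k-1} − q_k·r_k inherits s_{k+1} = s_{k-1} − q_k·s_k, t_{k+1} = t_{k-1} − q_k·t_k, so r_k = a·s_k + b·t_k at every step:
  q = 2: r = 186, s = 1 − 2·0 = 1, t = 0 − 2·1 = -2  (check: 886·1 + 350·(-2) = 186)
  q = 1: r = 164, s = 0 − 1·1 = -1, t = 1 − 1·(-2) = 3  (check: 886·(-1) + 350·3 = 164)
  q = 1: r = 22, s = 1 − 1·(-1) = 2, t = -2 − 1·3 = -5  (check: 886·2 + 350·(-5) = 22)
  q = 7: r = 10, s = -1 − 7·2 = -15, t = 3 − 7·(-5) = 38  (check: 886·(-15) + 350·38 = 10)
  q = 2: r = 2, s = 2 − 2·(-15) = 32, t = -5 − 2·38 = -81  (check: 886·32 + 350·(-81) = 2)
The row with r = 2 (the gcd) gives the Bezout coefficients s = 32, t = -81.
Result: 886 · (32) + 350 · (-81) = 2.

gcd(886, 350) = 2; s = 32, t = -81 (check: 886·32 + 350·(-81) = 2).


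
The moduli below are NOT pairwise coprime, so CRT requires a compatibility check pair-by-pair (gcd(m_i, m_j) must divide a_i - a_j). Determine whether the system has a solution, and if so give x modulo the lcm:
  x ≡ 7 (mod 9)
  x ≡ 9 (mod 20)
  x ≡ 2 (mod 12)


Moduli 9, 20, 12 are not pairwise coprime, so CRT works modulo lcm(m_i) when all pairwise compatibility conditions hold.
Pairwise compatibility: gcd(m_i, m_j) must divide a_i - a_j for every pair.
Merge one congruence at a time:
  Start: x ≡ 7 (mod 9).
  Combine with x ≡ 9 (mod 20): gcd(9, 20) = 1; 9 - 7 = 2, which IS divisible by 1, so compatible.
    Write x = 7 + 9·t and substitute into x ≡ 9 (mod 20): 9·t ≡ 9 − 7 = 2 (mod 20).
    The inverse of 9 mod 20 is 9 (since 9·9 = 81 = 4·20 + 1), so t ≡ 9·2 = 18 ≡ 18 (mod 20).
    Then x = 7 + 9·18 = 169, valid modulo lcm(9, 20) = 180: x ≡ 169 (mod 180).
  Combine with x ≡ 2 (mod 12): gcd(180, 12) = 12, and 2 - 169 = -167 is NOT divisible by 12.
    ⇒ system is inconsistent (no integer solution).

No solution (the system is inconsistent).


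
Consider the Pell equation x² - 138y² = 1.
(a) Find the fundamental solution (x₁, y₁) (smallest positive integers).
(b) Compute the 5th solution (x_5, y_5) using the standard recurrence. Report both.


Step 1: Find the fundamental solution (x₁, y₁) of x² - 138y² = 1.
  Expand √138 as a continued fraction. a₀ = ⌊√138⌋ = 11; iterate m_{k+1} = d_k·a_k − m_k, d_{k+1} = (138 − m_{k+1}²)/d_k, a_{k+1} = ⌊(a₀ + m_{k+1})/d_{k+1}⌋ (starting m₀ = 0, d₀ = 1), with convergents p_k = a_k·p_{k-1} + p_{k-2}, q_k = a_k·q_{k-1} + q_{k-2} (p₋₁ = 1, q₋₁ = 0):
  k = 0: a₀ = 11; p₀/q₀ = 11/1; p₀² − 138·q₀² = 121 − 138 = -17.
  k = 1: m = 11, d = 17, a = ⌊(11 + 11)/17⌋ = 1; p/q = (1·11 + 1)/(1·1 + 0) = 12/1; p² − 138·q² = 144 − 138 = 6.
  k = 2: m = 6, d = 6, a = ⌊(11 + 6)/6⌋ = 2; p/q = (2·12 + 11)/(2·1 + 1) = 35/3; p² − 138·q² = 1225 − 1242 = -17.
  k = 3: m = 6, d = 17, a = ⌊(11 + 6)/17⌋ = 1; p/q = (1·35 + 12)/(1·3 + 1) = 47/4; p² − 138·q² = 2209 − 2208 = 1.
  The first convergent with p² − 138·q² = 1 gives the fundamental solution (x₁, y₁) = (47, 4).
Step 2: Apply the recurrence (x_{n+1}, y_{n+1}) = (x₁x_n + 138y₁y_n, x₁y_n + y₁x_n) repeatedly.
  From (x_1, y_1) = (47, 4): x_2 = 47·47 + 138·4·4 = 4417; y_2 = 47·4 + 4·47 = 376.
  From (x_2, y_2) = (4417, 376): x_3 = 47·4417 + 138·4·376 = 415151; y_3 = 47·376 + 4·4417 = 35340.
  From (x_3, y_3) = (415151, 35340): x_4 = 47·415151 + 138·4·35340 = 39019777; y_4 = 47·35340 + 4·415151 = 3321584.
  From (x_4, y_4) = (39019777, 3321584): x_5 = 47·39019777 + 138·4·3321584 = 3667443887; y_5 = 47·3321584 + 4·39019777 = 312193556.
Step 3: Verify x_5² - 138·y_5² = 13450144664293668769 - 13450144664293668768 = 1 (should be 1). ✓

(x_1, y_1) = (47, 4); (x_5, y_5) = (3667443887, 312193556).


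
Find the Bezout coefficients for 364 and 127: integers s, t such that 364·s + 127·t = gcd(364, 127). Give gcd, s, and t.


Euclidean algorithm on (364, 127) — divide until remainder is 0:
  364 = 2 · 127 + 110
  127 = 1 · 110 + 17
  110 = 6 · 17 + 8
  17 = 2 · 8 + 1
  8 = 8 · 1 + 0
gcd(364, 127) = 1.
Track Bezout coefficients alongside the remainders: start with r₀ = 364 = a·1 + b·0 (s = 1, t = 0) and r₁ = 127 = a·0 + b·1 (s = 0, t = 1); each new remainder r_{k+1} = r_{k-1} − q_k·r_k inherits s_{k+1} = s_{k-1} − q_k·s_k, t_{k+1} = t_{k-1} − q_k·t_k, so r_k = a·s_k + b·t_k at every step:
  q = 2: r = 110, s = 1 − 2·0 = 1, t = 0 − 2·1 = -2  (check: 364·1 + 127·(-2) = 110)
  q = 1: r = 17, s = 0 − 1·1 = -1, t = 1 − 1·(-2) = 3  (check: 364·(-1) + 127·3 = 17)
  q = 6: r = 8, s = 1 − 6·(-1) = 7, t = -2 − 6·3 = -20  (check: 364·7 + 127·(-20) = 8)
  q = 2: r = 1, s = -1 − 2·7 = -15, t = 3 − 2·(-20) = 43  (check: 364·(-15) + 127·43 = 1)
The row with r = 1 (the gcd) gives the Bezout coefficients s = -15, t = 43.
Result: 364 · (-15) + 127 · (43) = 1.

gcd(364, 127) = 1; s = -15, t = 43 (check: 364·(-15) + 127·43 = 1).
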